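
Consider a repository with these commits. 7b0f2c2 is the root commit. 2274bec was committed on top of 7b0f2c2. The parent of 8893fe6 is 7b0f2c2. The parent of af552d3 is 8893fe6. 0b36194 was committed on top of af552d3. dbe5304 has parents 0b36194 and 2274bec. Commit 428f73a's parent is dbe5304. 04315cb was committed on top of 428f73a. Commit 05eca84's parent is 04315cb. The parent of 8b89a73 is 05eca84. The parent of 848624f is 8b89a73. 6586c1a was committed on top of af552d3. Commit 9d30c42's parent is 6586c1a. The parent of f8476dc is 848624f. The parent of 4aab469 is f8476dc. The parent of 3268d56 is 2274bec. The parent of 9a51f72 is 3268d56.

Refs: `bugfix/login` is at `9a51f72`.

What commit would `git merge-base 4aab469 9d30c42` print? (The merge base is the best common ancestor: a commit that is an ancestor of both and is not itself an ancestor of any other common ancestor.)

af552d3

Ancestors of 4aab469: {04315cb, 05eca84, 0b36194, 2274bec, 428f73a, 4aab469, 7b0f2c2, 848624f, 8893fe6, 8b89a73, af552d3, dbe5304, f8476dc}.
Ancestors of 9d30c42: {6586c1a, 7b0f2c2, 8893fe6, 9d30c42, af552d3}.
Common ancestors: {7b0f2c2, 8893fe6, af552d3}.
Among these, af552d3 is not an ancestor of any other common ancestor — it is the merge base.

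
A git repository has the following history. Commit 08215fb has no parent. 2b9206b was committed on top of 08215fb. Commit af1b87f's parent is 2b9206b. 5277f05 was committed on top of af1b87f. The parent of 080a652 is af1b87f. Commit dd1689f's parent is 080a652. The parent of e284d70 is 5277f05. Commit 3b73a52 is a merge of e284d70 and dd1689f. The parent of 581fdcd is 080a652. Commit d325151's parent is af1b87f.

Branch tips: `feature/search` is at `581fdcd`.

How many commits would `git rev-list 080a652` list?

Walking parent pointers from 080a652: reachable set = {080a652, 08215fb, 2b9206b, af1b87f}.
That is 4 commits.

4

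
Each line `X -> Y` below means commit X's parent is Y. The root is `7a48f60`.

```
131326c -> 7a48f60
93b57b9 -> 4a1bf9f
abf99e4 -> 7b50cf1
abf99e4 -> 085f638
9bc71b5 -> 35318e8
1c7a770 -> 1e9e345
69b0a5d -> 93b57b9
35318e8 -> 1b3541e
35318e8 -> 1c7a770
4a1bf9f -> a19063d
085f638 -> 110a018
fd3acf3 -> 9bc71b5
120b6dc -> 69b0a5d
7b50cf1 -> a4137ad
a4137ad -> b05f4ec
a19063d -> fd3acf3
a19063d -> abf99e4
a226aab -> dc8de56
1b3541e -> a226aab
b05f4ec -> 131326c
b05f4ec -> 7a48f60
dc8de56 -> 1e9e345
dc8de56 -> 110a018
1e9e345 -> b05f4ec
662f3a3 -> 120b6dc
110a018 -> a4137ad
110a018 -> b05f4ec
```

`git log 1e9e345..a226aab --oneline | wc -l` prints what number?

4

Reachable from a226aab: {110a018, 131326c, 1e9e345, 7a48f60, a226aab, a4137ad, b05f4ec, dc8de56}.
Reachable from 1e9e345: {131326c, 1e9e345, 7a48f60, b05f4ec}.
In a226aab's history but not 1e9e345's: {110a018, a226aab, a4137ad, dc8de56} — 4 commits.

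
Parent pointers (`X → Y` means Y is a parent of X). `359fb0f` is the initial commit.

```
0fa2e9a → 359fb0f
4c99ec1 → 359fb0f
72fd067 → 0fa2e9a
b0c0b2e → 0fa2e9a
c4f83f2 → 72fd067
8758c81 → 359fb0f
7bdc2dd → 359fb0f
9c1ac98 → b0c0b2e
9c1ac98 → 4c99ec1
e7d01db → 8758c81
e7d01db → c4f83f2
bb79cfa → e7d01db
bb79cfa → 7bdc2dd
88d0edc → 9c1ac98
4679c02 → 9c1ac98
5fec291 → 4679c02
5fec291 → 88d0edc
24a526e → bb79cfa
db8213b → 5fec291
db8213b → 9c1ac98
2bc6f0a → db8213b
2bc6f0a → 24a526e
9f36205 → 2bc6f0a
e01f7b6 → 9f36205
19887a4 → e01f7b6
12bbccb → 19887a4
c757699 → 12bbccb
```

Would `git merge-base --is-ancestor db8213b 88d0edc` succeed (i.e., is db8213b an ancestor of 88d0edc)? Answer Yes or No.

Ancestors of 88d0edc: {0fa2e9a, 359fb0f, 4c99ec1, 88d0edc, 9c1ac98, b0c0b2e}.
db8213b is not in that set, so it is not an ancestor of 88d0edc.

No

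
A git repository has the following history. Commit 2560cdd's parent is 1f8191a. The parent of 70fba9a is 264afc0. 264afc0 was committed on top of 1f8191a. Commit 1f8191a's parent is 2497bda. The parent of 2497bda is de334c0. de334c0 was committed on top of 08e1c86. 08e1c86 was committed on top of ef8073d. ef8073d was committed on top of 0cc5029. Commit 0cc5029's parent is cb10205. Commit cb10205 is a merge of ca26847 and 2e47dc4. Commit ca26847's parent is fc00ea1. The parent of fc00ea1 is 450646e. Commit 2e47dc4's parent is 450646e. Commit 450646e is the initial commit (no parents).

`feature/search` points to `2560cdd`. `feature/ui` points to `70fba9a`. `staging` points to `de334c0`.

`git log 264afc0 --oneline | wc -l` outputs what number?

Walking parent pointers from 264afc0: reachable set = {08e1c86, 0cc5029, 1f8191a, 2497bda, 264afc0, 2e47dc4, 450646e, ca26847, cb10205, de334c0, ef8073d, fc00ea1}.
That is 12 commits.

12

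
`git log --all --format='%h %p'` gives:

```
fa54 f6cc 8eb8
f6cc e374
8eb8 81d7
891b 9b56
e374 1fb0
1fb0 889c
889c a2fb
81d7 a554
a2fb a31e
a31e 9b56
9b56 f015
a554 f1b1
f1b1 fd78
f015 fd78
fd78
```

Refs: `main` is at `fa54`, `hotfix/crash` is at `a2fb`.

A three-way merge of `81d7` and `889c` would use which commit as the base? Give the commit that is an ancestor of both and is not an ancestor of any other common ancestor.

fd78

Ancestors of 81d7: {81d7, a554, f1b1, fd78}.
Ancestors of 889c: {889c, 9b56, a2fb, a31e, f015, fd78}.
Common ancestors: {fd78}.
The only common ancestor is fd78, so it is the merge base.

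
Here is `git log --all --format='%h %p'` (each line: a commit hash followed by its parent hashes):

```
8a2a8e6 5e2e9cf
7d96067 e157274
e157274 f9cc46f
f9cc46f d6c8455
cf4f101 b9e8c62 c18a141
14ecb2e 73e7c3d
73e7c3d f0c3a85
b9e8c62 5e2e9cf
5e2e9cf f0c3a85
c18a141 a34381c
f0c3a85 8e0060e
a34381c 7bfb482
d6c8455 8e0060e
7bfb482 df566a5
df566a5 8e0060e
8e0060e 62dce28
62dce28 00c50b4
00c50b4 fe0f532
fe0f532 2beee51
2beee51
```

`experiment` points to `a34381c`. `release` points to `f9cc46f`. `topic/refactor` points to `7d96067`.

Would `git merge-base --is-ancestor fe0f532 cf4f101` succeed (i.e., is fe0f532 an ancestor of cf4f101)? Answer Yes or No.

Yes

Ancestors of cf4f101 (commits reachable by following parents): {00c50b4, 2beee51, 5e2e9cf, 62dce28, 7bfb482, 8e0060e, a34381c, b9e8c62, c18a141, cf4f101, df566a5, f0c3a85, fe0f532}.
fe0f532 is in that set, so it is an ancestor of cf4f101.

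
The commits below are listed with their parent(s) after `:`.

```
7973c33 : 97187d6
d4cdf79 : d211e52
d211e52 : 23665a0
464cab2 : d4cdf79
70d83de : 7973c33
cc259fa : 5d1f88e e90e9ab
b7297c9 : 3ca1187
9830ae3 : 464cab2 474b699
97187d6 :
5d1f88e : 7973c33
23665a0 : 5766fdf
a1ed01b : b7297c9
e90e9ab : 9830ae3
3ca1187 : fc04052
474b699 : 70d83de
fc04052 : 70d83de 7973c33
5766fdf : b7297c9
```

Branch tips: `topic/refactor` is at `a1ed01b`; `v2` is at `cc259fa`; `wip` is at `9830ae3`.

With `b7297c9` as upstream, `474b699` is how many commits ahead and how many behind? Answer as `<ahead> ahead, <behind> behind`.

Reachable from 474b699: {474b699, 70d83de, 7973c33, 97187d6}.
Reachable from b7297c9: {3ca1187, 70d83de, 7973c33, 97187d6, b7297c9, fc04052}.
Only in 474b699's history (ahead): {474b699} — 1.
Only in b7297c9's history (behind): {3ca1187, b7297c9, fc04052} — 3.

1 ahead, 3 behind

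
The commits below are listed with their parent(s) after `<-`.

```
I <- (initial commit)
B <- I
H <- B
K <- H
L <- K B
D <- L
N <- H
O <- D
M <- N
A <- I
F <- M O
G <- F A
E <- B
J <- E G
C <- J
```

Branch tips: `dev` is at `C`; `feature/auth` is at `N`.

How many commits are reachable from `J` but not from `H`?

11

Reachable from J: {A, B, D, E, F, G, H, I, J, K, L, M, N, O}.
Reachable from H: {B, H, I}.
In J's history but not H's: {A, D, E, F, G, J, K, L, M, N, O} — 11 commits.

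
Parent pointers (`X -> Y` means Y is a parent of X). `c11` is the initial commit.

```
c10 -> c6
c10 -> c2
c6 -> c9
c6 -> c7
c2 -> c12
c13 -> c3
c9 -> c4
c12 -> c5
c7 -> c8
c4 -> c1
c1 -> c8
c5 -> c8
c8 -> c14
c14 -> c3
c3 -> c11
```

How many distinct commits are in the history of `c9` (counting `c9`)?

7

Walking parent pointers from c9: reachable set = {c1, c11, c14, c3, c4, c8, c9}.
That is 7 commits.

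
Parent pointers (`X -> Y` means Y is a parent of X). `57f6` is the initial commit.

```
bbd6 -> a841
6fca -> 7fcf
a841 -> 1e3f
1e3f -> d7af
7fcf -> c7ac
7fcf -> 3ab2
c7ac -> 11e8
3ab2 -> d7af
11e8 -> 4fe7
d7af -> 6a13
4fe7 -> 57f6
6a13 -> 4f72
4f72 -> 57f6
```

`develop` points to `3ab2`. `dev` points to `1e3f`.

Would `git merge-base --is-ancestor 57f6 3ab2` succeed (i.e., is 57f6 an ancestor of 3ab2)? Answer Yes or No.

Yes

Ancestors of 3ab2 (commits reachable by following parents): {3ab2, 4f72, 57f6, 6a13, d7af}.
57f6 is in that set, so it is an ancestor of 3ab2.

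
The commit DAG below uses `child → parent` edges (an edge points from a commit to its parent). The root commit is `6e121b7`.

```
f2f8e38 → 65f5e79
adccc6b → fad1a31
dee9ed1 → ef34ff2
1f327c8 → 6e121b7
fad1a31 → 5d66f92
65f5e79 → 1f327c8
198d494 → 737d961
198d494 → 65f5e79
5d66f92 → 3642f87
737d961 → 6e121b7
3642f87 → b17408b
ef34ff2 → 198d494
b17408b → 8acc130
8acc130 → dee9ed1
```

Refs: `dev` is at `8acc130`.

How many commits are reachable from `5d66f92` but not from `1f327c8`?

Reachable from 5d66f92: {198d494, 1f327c8, 3642f87, 5d66f92, 65f5e79, 6e121b7, 737d961, 8acc130, b17408b, dee9ed1, ef34ff2}.
Reachable from 1f327c8: {1f327c8, 6e121b7}.
In 5d66f92's history but not 1f327c8's: {198d494, 3642f87, 5d66f92, 65f5e79, 737d961, 8acc130, b17408b, dee9ed1, ef34ff2} — 9 commits.

9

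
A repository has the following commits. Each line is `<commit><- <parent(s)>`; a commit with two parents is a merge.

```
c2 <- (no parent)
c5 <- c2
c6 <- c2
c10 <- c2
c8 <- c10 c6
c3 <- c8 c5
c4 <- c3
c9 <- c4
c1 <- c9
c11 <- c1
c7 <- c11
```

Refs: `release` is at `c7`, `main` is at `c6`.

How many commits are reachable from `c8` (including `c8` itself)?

4

Walking parent pointers from c8: reachable set = {c10, c2, c6, c8}.
That is 4 commits.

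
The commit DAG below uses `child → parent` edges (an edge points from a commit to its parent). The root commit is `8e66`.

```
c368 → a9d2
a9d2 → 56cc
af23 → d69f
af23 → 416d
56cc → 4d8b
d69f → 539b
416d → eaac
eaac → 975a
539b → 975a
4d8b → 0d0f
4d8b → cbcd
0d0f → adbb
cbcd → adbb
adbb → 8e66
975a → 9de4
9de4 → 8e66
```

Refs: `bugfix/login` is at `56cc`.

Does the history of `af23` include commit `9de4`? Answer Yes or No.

Ancestors of af23 (commits reachable by following parents): {416d, 539b, 8e66, 975a, 9de4, af23, d69f, eaac}.
9de4 is in that set, so it is an ancestor of af23.

Yes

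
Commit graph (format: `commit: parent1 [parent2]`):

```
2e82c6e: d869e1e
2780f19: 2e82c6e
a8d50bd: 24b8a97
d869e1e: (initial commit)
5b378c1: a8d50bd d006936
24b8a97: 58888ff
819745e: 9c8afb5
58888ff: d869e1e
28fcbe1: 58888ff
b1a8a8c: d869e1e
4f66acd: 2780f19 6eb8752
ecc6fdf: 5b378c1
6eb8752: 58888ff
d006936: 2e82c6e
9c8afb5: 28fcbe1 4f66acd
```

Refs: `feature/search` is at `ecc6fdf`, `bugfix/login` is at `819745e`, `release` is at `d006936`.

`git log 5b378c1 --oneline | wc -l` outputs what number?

7

Walking parent pointers from 5b378c1: reachable set = {24b8a97, 2e82c6e, 58888ff, 5b378c1, a8d50bd, d006936, d869e1e}.
That is 7 commits.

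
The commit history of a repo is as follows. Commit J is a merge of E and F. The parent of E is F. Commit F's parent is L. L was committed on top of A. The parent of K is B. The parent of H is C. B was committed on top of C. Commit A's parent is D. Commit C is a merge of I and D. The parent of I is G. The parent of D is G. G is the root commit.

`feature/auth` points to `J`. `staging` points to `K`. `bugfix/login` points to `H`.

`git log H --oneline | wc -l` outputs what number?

5

Walking parent pointers from H: reachable set = {C, D, G, H, I}.
That is 5 commits.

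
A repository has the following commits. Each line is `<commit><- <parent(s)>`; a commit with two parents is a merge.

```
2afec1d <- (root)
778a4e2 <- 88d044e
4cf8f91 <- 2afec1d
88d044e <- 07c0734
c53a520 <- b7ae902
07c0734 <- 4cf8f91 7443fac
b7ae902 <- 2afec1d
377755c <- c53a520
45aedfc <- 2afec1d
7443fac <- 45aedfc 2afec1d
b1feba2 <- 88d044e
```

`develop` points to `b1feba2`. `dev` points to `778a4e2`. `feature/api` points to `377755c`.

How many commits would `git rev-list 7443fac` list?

Walking parent pointers from 7443fac: reachable set = {2afec1d, 45aedfc, 7443fac}.
That is 3 commits.

3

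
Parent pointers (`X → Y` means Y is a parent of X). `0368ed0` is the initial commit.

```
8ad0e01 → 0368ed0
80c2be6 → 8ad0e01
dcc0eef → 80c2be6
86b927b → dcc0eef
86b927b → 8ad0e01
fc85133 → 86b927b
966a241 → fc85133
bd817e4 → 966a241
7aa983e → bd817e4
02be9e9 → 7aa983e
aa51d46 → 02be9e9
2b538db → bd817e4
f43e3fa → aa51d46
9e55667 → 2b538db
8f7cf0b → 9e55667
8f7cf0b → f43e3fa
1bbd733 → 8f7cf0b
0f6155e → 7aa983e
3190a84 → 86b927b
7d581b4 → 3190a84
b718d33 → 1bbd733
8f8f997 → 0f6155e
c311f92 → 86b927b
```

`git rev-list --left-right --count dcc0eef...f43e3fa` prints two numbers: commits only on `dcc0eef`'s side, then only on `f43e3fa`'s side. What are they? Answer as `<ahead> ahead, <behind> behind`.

Reachable from dcc0eef: {0368ed0, 80c2be6, 8ad0e01, dcc0eef}.
Reachable from f43e3fa: {02be9e9, 0368ed0, 7aa983e, 80c2be6, 86b927b, 8ad0e01, 966a241, aa51d46, bd817e4, dcc0eef, f43e3fa, fc85133}.
Only in dcc0eef's history (ahead): {} — 0.
Only in f43e3fa's history (behind): {02be9e9, 7aa983e, 86b927b, 966a241, aa51d46, bd817e4, f43e3fa, fc85133} — 8.

0 ahead, 8 behind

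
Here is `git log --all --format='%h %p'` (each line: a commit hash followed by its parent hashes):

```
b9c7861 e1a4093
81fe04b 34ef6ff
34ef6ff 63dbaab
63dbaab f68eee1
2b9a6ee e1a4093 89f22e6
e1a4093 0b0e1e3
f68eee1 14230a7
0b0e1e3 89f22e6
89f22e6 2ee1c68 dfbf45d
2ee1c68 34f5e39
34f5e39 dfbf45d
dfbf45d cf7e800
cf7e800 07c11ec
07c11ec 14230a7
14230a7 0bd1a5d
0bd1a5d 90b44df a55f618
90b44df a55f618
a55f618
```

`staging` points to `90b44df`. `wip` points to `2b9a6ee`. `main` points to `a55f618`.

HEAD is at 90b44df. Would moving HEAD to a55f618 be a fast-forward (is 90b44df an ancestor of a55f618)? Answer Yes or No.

No

A fast-forward from 90b44df to a55f618 is possible iff 90b44df is an ancestor of a55f618.
Ancestors of a55f618: {a55f618}.
90b44df is not among them, so fast-forward is not possible.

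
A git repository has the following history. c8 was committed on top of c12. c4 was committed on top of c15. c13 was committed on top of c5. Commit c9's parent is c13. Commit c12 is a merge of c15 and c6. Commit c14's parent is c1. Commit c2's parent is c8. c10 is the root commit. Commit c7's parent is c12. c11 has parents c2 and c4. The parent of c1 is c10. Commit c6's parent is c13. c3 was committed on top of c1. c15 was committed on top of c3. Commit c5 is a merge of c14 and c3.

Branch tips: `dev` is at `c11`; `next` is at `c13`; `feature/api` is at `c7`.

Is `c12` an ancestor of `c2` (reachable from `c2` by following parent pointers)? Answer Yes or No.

Ancestors of c2 (commits reachable by following parents): {c1, c10, c12, c13, c14, c15, c2, c3, c5, c6, c8}.
c12 is in that set, so it is an ancestor of c2.

Yes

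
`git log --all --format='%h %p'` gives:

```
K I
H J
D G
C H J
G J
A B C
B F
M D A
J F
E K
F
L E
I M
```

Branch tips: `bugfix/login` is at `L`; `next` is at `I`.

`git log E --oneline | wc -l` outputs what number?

12

Walking parent pointers from E: reachable set = {A, B, C, D, E, F, G, H, I, J, K, M}.
That is 12 commits.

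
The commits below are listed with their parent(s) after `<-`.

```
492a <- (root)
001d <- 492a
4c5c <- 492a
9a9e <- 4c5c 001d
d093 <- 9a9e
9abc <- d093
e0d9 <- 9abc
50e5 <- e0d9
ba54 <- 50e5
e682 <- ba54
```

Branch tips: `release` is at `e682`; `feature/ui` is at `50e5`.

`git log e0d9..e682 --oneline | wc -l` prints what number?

3

Reachable from e682: {001d, 492a, 4c5c, 50e5, 9a9e, 9abc, ba54, d093, e0d9, e682}.
Reachable from e0d9: {001d, 492a, 4c5c, 9a9e, 9abc, d093, e0d9}.
In e682's history but not e0d9's: {50e5, ba54, e682} — 3 commits.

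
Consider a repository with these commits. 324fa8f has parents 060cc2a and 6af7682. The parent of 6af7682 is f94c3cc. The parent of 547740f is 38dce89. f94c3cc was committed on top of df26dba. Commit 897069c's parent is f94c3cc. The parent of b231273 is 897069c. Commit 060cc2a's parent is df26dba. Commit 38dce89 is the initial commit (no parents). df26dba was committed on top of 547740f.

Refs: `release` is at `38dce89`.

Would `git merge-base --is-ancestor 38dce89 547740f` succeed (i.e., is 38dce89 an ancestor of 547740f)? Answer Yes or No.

Ancestors of 547740f (commits reachable by following parents): {38dce89, 547740f}.
38dce89 is in that set, so it is an ancestor of 547740f.

Yes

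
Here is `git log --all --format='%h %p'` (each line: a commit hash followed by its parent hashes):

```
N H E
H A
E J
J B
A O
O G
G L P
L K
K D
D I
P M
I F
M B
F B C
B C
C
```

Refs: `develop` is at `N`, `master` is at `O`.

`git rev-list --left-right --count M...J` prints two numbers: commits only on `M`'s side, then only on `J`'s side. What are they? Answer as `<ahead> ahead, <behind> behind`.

1 ahead, 1 behind

Reachable from M: {B, C, M}.
Reachable from J: {B, C, J}.
Only in M's history (ahead): {M} — 1.
Only in J's history (behind): {J} — 1.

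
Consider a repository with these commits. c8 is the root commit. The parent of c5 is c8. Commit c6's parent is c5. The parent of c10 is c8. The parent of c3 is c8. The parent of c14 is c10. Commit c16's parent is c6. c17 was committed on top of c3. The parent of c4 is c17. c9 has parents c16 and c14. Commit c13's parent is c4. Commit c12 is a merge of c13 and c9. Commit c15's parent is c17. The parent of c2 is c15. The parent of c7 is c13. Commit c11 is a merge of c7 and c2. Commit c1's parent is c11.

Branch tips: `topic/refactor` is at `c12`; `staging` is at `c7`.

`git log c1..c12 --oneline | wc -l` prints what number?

Reachable from c12: {c10, c12, c13, c14, c16, c17, c3, c4, c5, c6, c8, c9}.
Reachable from c1: {c1, c11, c13, c15, c17, c2, c3, c4, c7, c8}.
In c12's history but not c1's: {c10, c12, c14, c16, c5, c6, c9} — 7 commits.

7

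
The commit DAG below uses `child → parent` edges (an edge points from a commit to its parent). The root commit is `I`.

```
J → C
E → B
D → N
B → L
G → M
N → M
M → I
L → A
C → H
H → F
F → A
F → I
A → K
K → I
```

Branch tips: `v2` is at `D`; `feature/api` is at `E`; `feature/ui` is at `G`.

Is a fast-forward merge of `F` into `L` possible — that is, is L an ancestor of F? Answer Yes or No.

A fast-forward from L to F is possible iff L is an ancestor of F.
Ancestors of F: {A, F, I, K}.
L is not among them, so fast-forward is not possible.

No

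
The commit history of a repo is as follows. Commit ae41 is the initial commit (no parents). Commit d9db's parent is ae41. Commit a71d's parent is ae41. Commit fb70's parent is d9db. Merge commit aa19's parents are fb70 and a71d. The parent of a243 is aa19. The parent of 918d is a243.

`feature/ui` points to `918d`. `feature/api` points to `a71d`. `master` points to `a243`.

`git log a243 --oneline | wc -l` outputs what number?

6

Walking parent pointers from a243: reachable set = {a243, a71d, aa19, ae41, d9db, fb70}.
That is 6 commits.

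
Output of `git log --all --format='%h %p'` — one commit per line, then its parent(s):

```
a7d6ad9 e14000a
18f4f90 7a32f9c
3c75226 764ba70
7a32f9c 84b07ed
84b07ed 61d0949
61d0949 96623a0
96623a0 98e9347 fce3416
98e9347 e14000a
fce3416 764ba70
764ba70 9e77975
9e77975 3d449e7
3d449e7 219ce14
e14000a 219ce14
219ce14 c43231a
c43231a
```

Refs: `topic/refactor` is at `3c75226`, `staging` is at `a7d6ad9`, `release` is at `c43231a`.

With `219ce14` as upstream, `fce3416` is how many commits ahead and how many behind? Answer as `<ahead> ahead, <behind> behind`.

Reachable from fce3416: {219ce14, 3d449e7, 764ba70, 9e77975, c43231a, fce3416}.
Reachable from 219ce14: {219ce14, c43231a}.
Only in fce3416's history (ahead): {3d449e7, 764ba70, 9e77975, fce3416} — 4.
Only in 219ce14's history (behind): {} — 0.

4 ahead, 0 behind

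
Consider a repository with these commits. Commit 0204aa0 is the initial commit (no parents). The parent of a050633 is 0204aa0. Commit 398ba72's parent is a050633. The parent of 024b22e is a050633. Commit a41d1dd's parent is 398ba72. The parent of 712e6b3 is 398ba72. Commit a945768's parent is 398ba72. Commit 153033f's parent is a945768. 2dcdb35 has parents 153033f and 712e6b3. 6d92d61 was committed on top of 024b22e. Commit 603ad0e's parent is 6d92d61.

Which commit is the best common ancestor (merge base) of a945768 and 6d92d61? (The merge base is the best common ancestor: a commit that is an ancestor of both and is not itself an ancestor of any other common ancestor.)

Ancestors of a945768: {0204aa0, 398ba72, a050633, a945768}.
Ancestors of 6d92d61: {0204aa0, 024b22e, 6d92d61, a050633}.
Common ancestors: {0204aa0, a050633}.
Among these, a050633 is not an ancestor of any other common ancestor — it is the merge base.

a050633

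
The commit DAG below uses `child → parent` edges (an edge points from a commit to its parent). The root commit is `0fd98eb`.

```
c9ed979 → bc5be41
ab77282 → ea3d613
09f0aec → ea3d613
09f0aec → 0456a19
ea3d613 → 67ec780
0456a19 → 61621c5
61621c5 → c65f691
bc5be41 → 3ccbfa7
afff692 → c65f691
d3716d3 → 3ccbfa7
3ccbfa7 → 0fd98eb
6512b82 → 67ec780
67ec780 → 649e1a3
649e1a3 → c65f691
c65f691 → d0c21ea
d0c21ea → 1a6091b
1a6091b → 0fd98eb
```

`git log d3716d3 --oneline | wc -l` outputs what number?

3

Walking parent pointers from d3716d3: reachable set = {0fd98eb, 3ccbfa7, d3716d3}.
That is 3 commits.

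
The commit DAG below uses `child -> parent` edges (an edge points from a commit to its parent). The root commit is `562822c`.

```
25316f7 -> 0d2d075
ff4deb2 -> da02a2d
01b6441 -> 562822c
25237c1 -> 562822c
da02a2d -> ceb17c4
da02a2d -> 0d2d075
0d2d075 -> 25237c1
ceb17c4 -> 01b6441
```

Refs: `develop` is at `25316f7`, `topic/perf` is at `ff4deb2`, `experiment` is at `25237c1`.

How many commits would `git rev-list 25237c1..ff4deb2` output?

Reachable from ff4deb2: {01b6441, 0d2d075, 25237c1, 562822c, ceb17c4, da02a2d, ff4deb2}.
Reachable from 25237c1: {25237c1, 562822c}.
In ff4deb2's history but not 25237c1's: {01b6441, 0d2d075, ceb17c4, da02a2d, ff4deb2} — 5 commits.

5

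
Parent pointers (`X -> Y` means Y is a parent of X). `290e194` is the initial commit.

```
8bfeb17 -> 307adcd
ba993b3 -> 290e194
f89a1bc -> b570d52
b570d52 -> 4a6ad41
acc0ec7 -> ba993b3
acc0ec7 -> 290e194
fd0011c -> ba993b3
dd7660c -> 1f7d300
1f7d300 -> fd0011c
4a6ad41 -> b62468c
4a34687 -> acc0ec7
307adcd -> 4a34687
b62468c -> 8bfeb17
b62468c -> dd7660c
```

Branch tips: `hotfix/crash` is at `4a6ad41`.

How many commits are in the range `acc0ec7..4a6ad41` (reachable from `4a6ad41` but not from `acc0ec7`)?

Reachable from 4a6ad41: {1f7d300, 290e194, 307adcd, 4a34687, 4a6ad41, 8bfeb17, acc0ec7, b62468c, ba993b3, dd7660c, fd0011c}.
Reachable from acc0ec7: {290e194, acc0ec7, ba993b3}.
In 4a6ad41's history but not acc0ec7's: {1f7d300, 307adcd, 4a34687, 4a6ad41, 8bfeb17, b62468c, dd7660c, fd0011c} — 8 commits.

8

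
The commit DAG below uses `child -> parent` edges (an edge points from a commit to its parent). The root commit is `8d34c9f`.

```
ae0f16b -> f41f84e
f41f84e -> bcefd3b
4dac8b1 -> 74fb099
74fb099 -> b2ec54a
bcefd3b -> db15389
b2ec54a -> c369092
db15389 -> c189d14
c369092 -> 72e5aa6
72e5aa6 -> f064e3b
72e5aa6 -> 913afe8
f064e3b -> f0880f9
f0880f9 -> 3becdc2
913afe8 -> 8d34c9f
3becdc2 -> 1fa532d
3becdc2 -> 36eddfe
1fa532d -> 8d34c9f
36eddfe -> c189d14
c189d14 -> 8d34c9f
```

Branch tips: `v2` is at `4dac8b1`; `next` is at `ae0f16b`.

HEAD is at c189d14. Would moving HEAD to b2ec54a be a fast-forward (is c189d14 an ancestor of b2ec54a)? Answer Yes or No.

A fast-forward from c189d14 to b2ec54a is possible iff c189d14 is an ancestor of b2ec54a.
Ancestors of b2ec54a: {1fa532d, 36eddfe, 3becdc2, 72e5aa6, 8d34c9f, 913afe8, b2ec54a, c189d14, c369092, f064e3b, f0880f9}.
c189d14 is among them, so fast-forward is possible.

Yes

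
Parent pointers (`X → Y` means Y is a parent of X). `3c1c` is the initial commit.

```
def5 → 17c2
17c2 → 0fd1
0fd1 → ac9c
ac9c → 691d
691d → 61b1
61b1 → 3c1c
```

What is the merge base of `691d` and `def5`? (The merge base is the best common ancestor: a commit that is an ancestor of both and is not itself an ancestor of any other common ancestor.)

691d

Ancestors of 691d: {3c1c, 61b1, 691d}.
Ancestors of def5: {0fd1, 17c2, 3c1c, 61b1, 691d, ac9c, def5}.
Common ancestors: {3c1c, 61b1, 691d}.
Among these, 691d is not an ancestor of any other common ancestor — it is the merge base.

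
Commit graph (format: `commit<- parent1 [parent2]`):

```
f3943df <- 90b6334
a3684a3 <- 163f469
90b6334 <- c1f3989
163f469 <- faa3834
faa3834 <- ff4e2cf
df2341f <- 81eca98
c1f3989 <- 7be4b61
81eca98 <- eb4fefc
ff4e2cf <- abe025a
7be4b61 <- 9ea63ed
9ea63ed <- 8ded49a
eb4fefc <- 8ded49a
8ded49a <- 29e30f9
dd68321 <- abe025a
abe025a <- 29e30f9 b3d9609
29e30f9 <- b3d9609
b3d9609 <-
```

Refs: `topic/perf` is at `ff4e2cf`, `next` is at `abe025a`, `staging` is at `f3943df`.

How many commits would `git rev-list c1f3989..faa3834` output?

Reachable from faa3834: {29e30f9, abe025a, b3d9609, faa3834, ff4e2cf}.
Reachable from c1f3989: {29e30f9, 7be4b61, 8ded49a, 9ea63ed, b3d9609, c1f3989}.
In faa3834's history but not c1f3989's: {abe025a, faa3834, ff4e2cf} — 3 commits.

3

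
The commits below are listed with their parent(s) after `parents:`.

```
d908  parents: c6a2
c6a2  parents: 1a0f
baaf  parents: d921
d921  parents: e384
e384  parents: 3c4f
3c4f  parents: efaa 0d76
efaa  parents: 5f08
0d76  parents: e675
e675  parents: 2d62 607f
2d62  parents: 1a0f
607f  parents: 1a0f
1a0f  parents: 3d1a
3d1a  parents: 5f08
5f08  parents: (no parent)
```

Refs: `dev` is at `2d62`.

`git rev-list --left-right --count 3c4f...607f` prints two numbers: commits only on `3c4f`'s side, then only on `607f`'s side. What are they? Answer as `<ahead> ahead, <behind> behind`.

Reachable from 3c4f: {0d76, 1a0f, 2d62, 3c4f, 3d1a, 5f08, 607f, e675, efaa}.
Reachable from 607f: {1a0f, 3d1a, 5f08, 607f}.
Only in 3c4f's history (ahead): {0d76, 2d62, 3c4f, e675, efaa} — 5.
Only in 607f's history (behind): {} — 0.

5 ahead, 0 behind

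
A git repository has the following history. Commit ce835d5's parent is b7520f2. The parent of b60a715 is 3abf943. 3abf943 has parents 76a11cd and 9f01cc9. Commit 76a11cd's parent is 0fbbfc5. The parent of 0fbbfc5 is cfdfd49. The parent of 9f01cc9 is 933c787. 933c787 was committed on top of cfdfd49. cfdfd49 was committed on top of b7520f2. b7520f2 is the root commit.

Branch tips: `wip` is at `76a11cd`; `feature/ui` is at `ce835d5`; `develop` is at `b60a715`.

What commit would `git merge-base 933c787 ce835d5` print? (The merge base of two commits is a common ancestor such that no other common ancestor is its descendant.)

Ancestors of 933c787: {933c787, b7520f2, cfdfd49}.
Ancestors of ce835d5: {b7520f2, ce835d5}.
Common ancestors: {b7520f2}.
The only common ancestor is b7520f2, so it is the merge base.

b7520f2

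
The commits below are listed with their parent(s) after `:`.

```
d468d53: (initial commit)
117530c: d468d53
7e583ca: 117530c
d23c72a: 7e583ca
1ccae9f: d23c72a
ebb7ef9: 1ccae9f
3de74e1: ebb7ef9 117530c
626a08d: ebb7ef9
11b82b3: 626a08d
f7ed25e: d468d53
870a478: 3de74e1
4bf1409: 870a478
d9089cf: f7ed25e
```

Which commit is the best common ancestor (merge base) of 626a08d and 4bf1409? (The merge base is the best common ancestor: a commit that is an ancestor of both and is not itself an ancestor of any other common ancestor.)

Ancestors of 626a08d: {117530c, 1ccae9f, 626a08d, 7e583ca, d23c72a, d468d53, ebb7ef9}.
Ancestors of 4bf1409: {117530c, 1ccae9f, 3de74e1, 4bf1409, 7e583ca, 870a478, d23c72a, d468d53, ebb7ef9}.
Common ancestors: {117530c, 1ccae9f, 7e583ca, d23c72a, d468d53, ebb7ef9}.
Among these, ebb7ef9 is not an ancestor of any other common ancestor — it is the merge base.

ebb7ef9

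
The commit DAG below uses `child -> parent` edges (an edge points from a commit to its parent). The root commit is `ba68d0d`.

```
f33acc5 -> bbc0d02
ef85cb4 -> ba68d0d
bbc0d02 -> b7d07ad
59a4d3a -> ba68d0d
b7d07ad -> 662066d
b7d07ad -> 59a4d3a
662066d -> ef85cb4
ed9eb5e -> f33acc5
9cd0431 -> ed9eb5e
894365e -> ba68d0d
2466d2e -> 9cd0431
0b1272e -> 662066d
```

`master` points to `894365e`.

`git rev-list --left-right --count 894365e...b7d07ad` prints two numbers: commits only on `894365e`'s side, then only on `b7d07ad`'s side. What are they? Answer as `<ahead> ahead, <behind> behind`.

Reachable from 894365e: {894365e, ba68d0d}.
Reachable from b7d07ad: {59a4d3a, 662066d, b7d07ad, ba68d0d, ef85cb4}.
Only in 894365e's history (ahead): {894365e} — 1.
Only in b7d07ad's history (behind): {59a4d3a, 662066d, b7d07ad, ef85cb4} — 4.

1 ahead, 4 behind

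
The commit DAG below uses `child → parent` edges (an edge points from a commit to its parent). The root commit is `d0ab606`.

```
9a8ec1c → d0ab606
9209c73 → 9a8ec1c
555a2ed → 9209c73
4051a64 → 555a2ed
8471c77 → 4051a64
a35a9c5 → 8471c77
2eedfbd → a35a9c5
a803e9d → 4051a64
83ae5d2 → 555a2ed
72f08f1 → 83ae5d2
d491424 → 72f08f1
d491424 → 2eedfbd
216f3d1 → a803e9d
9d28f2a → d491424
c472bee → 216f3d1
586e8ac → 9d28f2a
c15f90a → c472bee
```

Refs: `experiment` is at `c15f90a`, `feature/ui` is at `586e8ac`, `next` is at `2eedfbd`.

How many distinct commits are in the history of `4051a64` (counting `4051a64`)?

5

Walking parent pointers from 4051a64: reachable set = {4051a64, 555a2ed, 9209c73, 9a8ec1c, d0ab606}.
That is 5 commits.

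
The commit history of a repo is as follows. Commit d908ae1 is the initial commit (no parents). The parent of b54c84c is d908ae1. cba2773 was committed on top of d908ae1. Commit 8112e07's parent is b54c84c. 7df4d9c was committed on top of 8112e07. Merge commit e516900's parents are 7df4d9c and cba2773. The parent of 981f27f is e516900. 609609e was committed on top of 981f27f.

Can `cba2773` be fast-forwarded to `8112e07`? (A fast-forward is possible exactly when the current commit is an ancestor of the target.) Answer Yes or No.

A fast-forward from cba2773 to 8112e07 is possible iff cba2773 is an ancestor of 8112e07.
Ancestors of 8112e07: {8112e07, b54c84c, d908ae1}.
cba2773 is not among them, so fast-forward is not possible.

No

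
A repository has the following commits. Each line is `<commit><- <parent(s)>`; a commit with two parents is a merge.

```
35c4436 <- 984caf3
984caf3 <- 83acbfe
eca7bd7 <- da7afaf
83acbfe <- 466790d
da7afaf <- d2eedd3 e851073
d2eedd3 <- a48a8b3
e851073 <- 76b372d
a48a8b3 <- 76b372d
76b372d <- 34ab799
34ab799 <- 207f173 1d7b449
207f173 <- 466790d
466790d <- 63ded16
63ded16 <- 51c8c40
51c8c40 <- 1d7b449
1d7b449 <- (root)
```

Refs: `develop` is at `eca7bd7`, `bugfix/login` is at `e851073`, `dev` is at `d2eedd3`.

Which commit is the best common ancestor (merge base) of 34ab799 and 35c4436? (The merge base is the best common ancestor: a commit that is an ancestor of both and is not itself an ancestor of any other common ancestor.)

466790d

Ancestors of 34ab799: {1d7b449, 207f173, 34ab799, 466790d, 51c8c40, 63ded16}.
Ancestors of 35c4436: {1d7b449, 35c4436, 466790d, 51c8c40, 63ded16, 83acbfe, 984caf3}.
Common ancestors: {1d7b449, 466790d, 51c8c40, 63ded16}.
Among these, 466790d is not an ancestor of any other common ancestor — it is the merge base.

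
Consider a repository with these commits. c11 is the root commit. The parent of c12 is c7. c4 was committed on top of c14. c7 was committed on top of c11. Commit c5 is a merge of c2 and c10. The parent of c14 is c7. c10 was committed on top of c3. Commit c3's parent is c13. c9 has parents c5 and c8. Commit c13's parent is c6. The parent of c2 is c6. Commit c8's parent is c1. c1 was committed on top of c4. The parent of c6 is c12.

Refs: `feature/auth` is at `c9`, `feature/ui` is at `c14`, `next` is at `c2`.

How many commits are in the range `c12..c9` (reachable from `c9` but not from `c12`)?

11

Reachable from c9: {c1, c10, c11, c12, c13, c14, c2, c3, c4, c5, c6, c7, c8, c9}.
Reachable from c12: {c11, c12, c7}.
In c9's history but not c12's: {c1, c10, c13, c14, c2, c3, c4, c5, c6, c8, c9} — 11 commits.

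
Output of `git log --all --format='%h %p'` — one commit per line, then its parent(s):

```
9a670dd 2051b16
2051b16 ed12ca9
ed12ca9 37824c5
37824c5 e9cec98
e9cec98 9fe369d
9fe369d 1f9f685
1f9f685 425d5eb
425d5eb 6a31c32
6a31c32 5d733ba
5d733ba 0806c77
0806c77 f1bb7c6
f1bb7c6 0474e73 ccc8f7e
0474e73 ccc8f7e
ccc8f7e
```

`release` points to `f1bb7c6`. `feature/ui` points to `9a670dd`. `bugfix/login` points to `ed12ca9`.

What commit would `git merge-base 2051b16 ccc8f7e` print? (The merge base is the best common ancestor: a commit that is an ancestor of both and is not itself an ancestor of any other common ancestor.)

Ancestors of 2051b16: {0474e73, 0806c77, 1f9f685, 2051b16, 37824c5, 425d5eb, 5d733ba, 6a31c32, 9fe369d, ccc8f7e, e9cec98, ed12ca9, f1bb7c6}.
Ancestors of ccc8f7e: {ccc8f7e}.
Common ancestors: {ccc8f7e}.
The only common ancestor is ccc8f7e, so it is the merge base.

ccc8f7e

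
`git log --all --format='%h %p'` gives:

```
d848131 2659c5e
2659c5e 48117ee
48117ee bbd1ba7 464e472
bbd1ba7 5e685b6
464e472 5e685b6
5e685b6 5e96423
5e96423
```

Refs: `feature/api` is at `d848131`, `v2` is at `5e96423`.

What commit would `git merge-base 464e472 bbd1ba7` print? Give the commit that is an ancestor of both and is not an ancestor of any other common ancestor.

5e685b6

Ancestors of 464e472: {464e472, 5e685b6, 5e96423}.
Ancestors of bbd1ba7: {5e685b6, 5e96423, bbd1ba7}.
Common ancestors: {5e685b6, 5e96423}.
Among these, 5e685b6 is not an ancestor of any other common ancestor — it is the merge base.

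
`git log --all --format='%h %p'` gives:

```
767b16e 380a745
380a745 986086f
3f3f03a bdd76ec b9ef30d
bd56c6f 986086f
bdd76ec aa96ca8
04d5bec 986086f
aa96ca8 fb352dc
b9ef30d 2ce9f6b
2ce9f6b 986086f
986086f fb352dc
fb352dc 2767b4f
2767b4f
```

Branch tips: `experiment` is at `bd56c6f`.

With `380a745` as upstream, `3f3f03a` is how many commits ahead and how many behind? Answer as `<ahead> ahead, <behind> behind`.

Reachable from 3f3f03a: {2767b4f, 2ce9f6b, 3f3f03a, 986086f, aa96ca8, b9ef30d, bdd76ec, fb352dc}.
Reachable from 380a745: {2767b4f, 380a745, 986086f, fb352dc}.
Only in 3f3f03a's history (ahead): {2ce9f6b, 3f3f03a, aa96ca8, b9ef30d, bdd76ec} — 5.
Only in 380a745's history (behind): {380a745} — 1.

5 ahead, 1 behind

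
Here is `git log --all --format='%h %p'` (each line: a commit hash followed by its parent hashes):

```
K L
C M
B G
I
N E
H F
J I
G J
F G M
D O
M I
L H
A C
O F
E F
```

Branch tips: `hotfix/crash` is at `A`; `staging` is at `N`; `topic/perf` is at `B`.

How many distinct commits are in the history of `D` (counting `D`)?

Walking parent pointers from D: reachable set = {D, F, G, I, J, M, O}.
That is 7 commits.

7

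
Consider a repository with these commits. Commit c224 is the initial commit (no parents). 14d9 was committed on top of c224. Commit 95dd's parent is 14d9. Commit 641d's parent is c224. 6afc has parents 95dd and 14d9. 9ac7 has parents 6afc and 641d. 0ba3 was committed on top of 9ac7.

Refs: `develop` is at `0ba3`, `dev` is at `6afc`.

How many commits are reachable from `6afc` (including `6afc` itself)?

Walking parent pointers from 6afc: reachable set = {14d9, 6afc, 95dd, c224}.
That is 4 commits.

4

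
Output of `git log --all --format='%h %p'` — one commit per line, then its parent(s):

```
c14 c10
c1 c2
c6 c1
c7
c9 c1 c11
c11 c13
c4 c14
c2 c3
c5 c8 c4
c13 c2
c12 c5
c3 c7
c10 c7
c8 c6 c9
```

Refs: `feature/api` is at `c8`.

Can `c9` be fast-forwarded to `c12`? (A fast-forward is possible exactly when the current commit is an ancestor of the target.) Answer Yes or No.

A fast-forward from c9 to c12 is possible iff c9 is an ancestor of c12.
Ancestors of c12: {c1, c10, c11, c12, c13, c14, c2, c3, c4, c5, c6, c7, c8, c9}.
c9 is among them, so fast-forward is possible.

Yes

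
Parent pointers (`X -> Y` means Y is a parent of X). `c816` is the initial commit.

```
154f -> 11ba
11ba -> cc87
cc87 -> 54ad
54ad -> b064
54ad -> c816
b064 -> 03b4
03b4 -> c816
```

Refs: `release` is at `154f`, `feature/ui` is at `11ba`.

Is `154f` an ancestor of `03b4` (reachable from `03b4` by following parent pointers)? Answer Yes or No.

Ancestors of 03b4: {03b4, c816}.
154f is not in that set, so it is not an ancestor of 03b4.

No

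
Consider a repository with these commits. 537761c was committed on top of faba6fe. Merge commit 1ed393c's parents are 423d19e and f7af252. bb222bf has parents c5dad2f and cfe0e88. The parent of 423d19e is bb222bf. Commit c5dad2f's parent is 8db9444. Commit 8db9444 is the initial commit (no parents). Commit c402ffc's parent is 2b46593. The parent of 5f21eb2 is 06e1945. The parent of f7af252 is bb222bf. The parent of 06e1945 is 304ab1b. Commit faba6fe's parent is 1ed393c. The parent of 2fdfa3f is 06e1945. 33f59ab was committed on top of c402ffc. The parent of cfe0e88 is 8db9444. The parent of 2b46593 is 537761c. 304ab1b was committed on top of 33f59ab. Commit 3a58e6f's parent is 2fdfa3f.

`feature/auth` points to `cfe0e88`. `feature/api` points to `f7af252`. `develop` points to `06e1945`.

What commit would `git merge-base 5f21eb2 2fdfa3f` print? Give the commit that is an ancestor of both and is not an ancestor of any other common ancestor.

Ancestors of 5f21eb2: {06e1945, 1ed393c, 2b46593, 304ab1b, 33f59ab, 423d19e, 537761c, 5f21eb2, 8db9444, bb222bf, c402ffc, c5dad2f, cfe0e88, f7af252, faba6fe}.
Ancestors of 2fdfa3f: {06e1945, 1ed393c, 2b46593, 2fdfa3f, 304ab1b, 33f59ab, 423d19e, 537761c, 8db9444, bb222bf, c402ffc, c5dad2f, cfe0e88, f7af252, faba6fe}.
Common ancestors: {06e1945, 1ed393c, 2b46593, 304ab1b, 33f59ab, 423d19e, 537761c, 8db9444, bb222bf, c402ffc, c5dad2f, cfe0e88, f7af252, faba6fe}.
Among these, 06e1945 is not an ancestor of any other common ancestor — it is the merge base.

06e1945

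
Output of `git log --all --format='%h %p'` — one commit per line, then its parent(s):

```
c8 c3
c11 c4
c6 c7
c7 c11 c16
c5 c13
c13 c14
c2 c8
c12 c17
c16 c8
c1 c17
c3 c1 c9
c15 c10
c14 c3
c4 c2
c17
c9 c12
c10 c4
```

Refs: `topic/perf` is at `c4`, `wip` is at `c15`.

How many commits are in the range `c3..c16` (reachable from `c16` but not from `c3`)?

Reachable from c16: {c1, c12, c16, c17, c3, c8, c9}.
Reachable from c3: {c1, c12, c17, c3, c9}.
In c16's history but not c3's: {c16, c8} — 2 commits.

2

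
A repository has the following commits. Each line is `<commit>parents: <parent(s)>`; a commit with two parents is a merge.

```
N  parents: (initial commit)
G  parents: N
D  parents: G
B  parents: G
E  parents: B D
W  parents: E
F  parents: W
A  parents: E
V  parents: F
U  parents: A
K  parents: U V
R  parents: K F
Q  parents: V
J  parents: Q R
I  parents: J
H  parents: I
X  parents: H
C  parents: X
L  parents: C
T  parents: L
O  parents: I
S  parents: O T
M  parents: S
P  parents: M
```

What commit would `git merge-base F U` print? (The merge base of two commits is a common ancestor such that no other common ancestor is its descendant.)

Ancestors of F: {B, D, E, F, G, N, W}.
Ancestors of U: {A, B, D, E, G, N, U}.
Common ancestors: {B, D, E, G, N}.
Among these, E is not an ancestor of any other common ancestor — it is the merge base.

E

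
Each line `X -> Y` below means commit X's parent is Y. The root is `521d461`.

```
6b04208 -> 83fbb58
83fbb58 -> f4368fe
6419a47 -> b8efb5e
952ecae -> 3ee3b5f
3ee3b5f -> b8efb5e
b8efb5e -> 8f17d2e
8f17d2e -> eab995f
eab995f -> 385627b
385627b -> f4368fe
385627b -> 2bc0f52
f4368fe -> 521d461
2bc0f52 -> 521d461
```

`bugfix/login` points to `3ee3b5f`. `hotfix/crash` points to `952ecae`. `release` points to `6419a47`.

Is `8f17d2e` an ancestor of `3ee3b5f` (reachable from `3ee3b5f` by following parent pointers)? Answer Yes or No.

Yes

Ancestors of 3ee3b5f (commits reachable by following parents): {2bc0f52, 385627b, 3ee3b5f, 521d461, 8f17d2e, b8efb5e, eab995f, f4368fe}.
8f17d2e is in that set, so it is an ancestor of 3ee3b5f.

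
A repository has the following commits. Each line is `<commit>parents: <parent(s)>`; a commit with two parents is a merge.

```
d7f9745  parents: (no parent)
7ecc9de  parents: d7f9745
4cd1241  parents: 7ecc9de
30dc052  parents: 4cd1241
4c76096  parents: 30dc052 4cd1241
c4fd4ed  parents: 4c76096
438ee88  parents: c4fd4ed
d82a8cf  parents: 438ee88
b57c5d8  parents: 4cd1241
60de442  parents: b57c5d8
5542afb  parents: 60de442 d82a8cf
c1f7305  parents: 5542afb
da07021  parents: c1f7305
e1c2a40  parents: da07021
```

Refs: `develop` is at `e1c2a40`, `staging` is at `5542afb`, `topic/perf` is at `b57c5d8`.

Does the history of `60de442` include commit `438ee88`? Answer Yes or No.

No

Ancestors of 60de442: {4cd1241, 60de442, 7ecc9de, b57c5d8, d7f9745}.
438ee88 is not in that set, so it is not an ancestor of 60de442.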